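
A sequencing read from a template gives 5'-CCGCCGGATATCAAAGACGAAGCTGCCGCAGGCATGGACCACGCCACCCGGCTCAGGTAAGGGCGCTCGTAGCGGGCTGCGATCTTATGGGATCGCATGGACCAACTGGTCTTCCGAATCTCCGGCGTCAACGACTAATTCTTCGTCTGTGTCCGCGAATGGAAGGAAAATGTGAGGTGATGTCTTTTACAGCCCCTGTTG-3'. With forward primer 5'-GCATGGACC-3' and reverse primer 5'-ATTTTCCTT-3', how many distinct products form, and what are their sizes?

The forward primer GCATGGACC matches the top strand at positions 32–40, 95–103.
The reverse primer's reverse complement is AAGGAAAAT, matching at positions 163–171.
Each forward site pairs with the reverse site to give a product ending at position 171: sizes 140, 77 bp.

Two products: 140 bp, 77 bp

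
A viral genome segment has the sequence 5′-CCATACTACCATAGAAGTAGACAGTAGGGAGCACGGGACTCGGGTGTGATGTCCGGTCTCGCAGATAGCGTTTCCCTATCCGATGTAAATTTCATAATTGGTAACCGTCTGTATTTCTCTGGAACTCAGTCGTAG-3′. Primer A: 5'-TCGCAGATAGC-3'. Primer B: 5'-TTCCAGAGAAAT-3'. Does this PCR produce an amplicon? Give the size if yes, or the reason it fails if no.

Yes — a 66 bp product.

Primer A (TCGCAGATAGC) matches the top strand at positions 59–69; it acts as a forward primer.
Primer B's reverse complement is ATTTCTCTGGAA, matching the top strand at positions 113–124; it acts as a reverse primer.
The 3' ends face each other across positions 59–124, giving a 66 bp product.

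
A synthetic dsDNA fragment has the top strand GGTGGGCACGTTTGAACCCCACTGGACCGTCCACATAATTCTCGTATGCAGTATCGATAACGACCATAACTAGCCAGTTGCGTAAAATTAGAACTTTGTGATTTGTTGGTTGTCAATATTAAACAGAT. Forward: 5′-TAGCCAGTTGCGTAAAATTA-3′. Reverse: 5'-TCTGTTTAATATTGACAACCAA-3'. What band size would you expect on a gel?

The forward primer matches the template at positions 71–90.
Reverse complement of the reverse primer: TTGGTTGTCAATATTAAACAGA. This occurs on the top strand at positions 106–127.
The product runs from position 71 to position 127, so its length is 127 − 71 + 1 = 57 bp.

57 bp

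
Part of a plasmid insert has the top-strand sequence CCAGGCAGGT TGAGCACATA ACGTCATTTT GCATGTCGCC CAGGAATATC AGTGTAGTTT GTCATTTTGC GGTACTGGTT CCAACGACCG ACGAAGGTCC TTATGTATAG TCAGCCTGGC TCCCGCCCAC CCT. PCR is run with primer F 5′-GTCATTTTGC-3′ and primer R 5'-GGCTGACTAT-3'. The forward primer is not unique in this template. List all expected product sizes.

The forward primer GTCATTTTGC matches the top strand at positions 23–32, 61–70.
The reverse primer's reverse complement is ATAGTCAGCC, matching at positions 107–116.
Each forward site pairs with the reverse site to give a product ending at position 116: sizes 94, 56 bp.

94 bp, 56 bp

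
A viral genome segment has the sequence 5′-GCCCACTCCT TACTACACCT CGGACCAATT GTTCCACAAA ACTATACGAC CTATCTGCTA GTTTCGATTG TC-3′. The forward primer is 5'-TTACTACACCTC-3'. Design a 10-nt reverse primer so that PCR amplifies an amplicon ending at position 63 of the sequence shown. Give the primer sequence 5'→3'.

5'-AACTAGCAGA-3'

The forward primer binds at positions 10–21; the product's 3' end on the top strand is position 63.
The reverse primer anneals to the top strand over positions 54–63, i.e. to TCTGCTAGTT.
Its sequence written 5'→3' is the reverse complement: AACTAGCAGA.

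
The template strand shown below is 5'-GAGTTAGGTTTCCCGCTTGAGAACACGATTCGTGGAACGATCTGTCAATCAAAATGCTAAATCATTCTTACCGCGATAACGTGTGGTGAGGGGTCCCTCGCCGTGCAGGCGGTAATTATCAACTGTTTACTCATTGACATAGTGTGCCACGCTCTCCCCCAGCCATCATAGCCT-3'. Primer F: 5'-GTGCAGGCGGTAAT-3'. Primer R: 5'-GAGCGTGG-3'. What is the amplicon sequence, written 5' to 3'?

Forward primer GTGCAGGCGGTAAT is found on the top strand at positions 103–116.
The reverse primer's reverse complement is CCACGCTC, which matches the template at positions 147–154.
The product is the template from position 103 through 154 (52 bp).

5'-GTGCAGGCGGTAATTATCAACTGTTTACTCATTGACATAGTGTGCCACGCTC-3'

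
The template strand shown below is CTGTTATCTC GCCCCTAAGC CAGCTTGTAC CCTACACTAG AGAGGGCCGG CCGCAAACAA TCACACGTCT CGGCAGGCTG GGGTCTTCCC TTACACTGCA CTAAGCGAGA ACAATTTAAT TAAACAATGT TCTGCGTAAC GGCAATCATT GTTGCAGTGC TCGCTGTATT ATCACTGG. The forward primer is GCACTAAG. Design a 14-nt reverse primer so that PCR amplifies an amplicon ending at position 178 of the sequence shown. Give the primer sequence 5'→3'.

5'-CCAGTGATAATACA-3'

The forward primer binds at positions 98–105; the product's 3' end on the top strand is position 178.
The reverse primer anneals to the top strand over positions 165–178, i.e. to TGTATTATCACTGG.
Its sequence written 5'→3' is the reverse complement: CCAGTGATAATACA.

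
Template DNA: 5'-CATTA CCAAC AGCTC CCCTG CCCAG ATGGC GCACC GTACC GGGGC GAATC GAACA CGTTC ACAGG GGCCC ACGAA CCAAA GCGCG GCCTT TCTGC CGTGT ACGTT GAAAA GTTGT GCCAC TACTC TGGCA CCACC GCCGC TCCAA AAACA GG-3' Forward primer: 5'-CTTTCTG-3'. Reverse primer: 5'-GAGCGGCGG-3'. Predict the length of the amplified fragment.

55 bp

Forward primer CTTTCTG is found on the top strand at positions 88–94.
Reverse complement of the reverse primer: CCGCCGCTC. This occurs on the top strand at positions 134–142.
Product length = (reverse-primer end) − (forward-primer start) + 1 = 142 − 88 + 1 = 55 bp.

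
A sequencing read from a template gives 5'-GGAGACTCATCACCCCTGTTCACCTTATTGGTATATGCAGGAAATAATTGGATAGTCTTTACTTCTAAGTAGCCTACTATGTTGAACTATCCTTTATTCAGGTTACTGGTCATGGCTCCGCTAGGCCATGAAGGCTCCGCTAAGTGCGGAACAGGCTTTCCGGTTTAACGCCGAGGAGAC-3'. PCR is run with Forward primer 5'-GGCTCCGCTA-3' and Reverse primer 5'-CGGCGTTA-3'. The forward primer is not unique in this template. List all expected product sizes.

60 bp, 41 bp

The forward primer GGCTCCGCTA matches the top strand at positions 114–123, 133–142.
The reverse primer's reverse complement is TAACGCCG, matching at positions 166–173.
Each forward site pairs with the reverse site to give a product ending at position 173: sizes 60, 41 bp.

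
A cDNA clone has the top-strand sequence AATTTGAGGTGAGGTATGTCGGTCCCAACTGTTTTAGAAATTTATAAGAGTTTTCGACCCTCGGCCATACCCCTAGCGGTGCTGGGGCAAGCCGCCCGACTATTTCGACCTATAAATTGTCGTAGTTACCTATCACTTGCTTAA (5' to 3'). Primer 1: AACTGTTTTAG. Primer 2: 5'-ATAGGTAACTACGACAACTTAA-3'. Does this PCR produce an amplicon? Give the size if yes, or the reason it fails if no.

Primer 2 (ATAGGTAACTACGACAACTTAA) does not match the top strand, and its reverse complement TTAAGTTGTCGTAGTTACCTAT does not match either.
With no annealing site for primer 2, no amplification occurs.

No product — primer 2 has no binding site in the template.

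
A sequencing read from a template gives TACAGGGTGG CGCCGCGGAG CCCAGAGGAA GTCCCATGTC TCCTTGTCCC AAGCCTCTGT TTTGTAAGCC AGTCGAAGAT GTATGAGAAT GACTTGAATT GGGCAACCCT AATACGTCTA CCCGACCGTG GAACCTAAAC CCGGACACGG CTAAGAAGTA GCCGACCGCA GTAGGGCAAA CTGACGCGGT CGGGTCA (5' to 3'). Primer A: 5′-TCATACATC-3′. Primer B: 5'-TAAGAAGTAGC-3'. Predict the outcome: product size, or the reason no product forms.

Primer A (TCATACATC) has reverse complement GATGTATGA, which matches the top strand at positions 78–86; primer A anneals to the top strand there with its 3' end pointing upstream toward position 78.
Primer B (TAAGAAGTAGC) matches the top strand directly at positions 152–162; it anneals to the bottom strand with its 3' end pointing downstream toward position 162.
The 3' ends diverge (primer A extends toward position 1, primer B toward position 197), so the primers never converge on a shared product.

No product — the primers' 3' ends point away from each other.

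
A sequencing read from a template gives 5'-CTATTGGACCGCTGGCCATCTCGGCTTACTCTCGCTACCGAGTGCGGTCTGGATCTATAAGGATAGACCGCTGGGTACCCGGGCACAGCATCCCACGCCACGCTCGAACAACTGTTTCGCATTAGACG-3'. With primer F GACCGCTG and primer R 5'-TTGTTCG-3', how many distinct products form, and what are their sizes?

Two products: 105 bp, 46 bp

The forward primer GACCGCTG matches the top strand at positions 7–14, 66–73.
The reverse primer's reverse complement is CGAACAA, matching at positions 105–111.
Each forward site pairs with the reverse site to give a product ending at position 111: sizes 105, 46 bp.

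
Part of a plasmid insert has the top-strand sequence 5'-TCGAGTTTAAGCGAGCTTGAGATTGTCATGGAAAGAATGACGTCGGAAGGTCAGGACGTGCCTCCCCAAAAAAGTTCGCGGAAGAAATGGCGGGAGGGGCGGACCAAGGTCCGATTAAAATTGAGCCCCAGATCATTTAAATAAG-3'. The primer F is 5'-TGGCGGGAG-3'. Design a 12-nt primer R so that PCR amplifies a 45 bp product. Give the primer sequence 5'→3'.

The forward primer binds at positions 88–96, so a 45 bp product ends at position 88 + 45 − 1 = 132.
The reverse primer anneals to the top strand over positions 121–132, i.e. to TTGAGCCCCAGA.
Its sequence written 5'→3' is the reverse complement: TCTGGGGCTCAA.

5'-TCTGGGGCTCAA-3'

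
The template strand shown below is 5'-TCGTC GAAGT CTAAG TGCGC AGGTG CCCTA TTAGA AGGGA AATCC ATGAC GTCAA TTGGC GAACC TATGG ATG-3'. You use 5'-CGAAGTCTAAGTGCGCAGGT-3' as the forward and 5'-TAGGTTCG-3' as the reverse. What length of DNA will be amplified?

63 bp

The forward primer matches the template at positions 5–24.
Reverse complement of the reverse primer: CGAACCTA. This occurs on the top strand at positions 60–67.
Product length = (reverse-primer end) − (forward-primer start) + 1 = 67 − 5 + 1 = 63 bp.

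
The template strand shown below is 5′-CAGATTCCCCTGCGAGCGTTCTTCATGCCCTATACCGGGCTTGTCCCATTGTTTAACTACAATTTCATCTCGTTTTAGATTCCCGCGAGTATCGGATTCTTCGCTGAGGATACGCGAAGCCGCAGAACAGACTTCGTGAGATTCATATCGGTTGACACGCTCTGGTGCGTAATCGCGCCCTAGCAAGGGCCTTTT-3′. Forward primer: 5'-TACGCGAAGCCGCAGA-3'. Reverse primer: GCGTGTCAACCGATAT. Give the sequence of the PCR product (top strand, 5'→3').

Forward primer TACGCGAAGCCGCAGA is found on the top strand at positions 111–126.
Taking the reverse complement of GCGTGTCAACCGATAT gives ATATCGGTTGACACGC, found at positions 145–160 on the template; the primer anneals here to the top strand with its 3' end pointing upstream.
The product is the template from position 111 through 160 (50 bp).

5'-TACGCGAAGCCGCAGAACAGACTTCGTGAGATTCATATCGGTTGACACGC-3'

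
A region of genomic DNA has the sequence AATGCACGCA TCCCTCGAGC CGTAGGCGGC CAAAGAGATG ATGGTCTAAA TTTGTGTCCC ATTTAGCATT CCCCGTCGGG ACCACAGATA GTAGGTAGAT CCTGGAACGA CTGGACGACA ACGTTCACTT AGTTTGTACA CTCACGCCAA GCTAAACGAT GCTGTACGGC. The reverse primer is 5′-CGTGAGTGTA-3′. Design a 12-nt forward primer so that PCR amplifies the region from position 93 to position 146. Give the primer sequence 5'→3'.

The reverse primer's reverse complement TACACTCACG matches the template at positions 137–146; the product starts at position 93.
The forward primer is identical to the top strand over positions 93–104: AGGTAGATCCTG.

5'-AGGTAGATCCTG-3'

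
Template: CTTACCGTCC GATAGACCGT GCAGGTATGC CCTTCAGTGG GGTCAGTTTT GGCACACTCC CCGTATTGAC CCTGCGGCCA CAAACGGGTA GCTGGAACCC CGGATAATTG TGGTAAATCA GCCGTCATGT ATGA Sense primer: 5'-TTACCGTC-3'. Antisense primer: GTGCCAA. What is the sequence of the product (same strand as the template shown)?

Scanning the template, TTACCGTC occurs at positions 2–9; this primer anneals to the bottom strand there with its 3' end pointing downstream.
The reverse primer's reverse complement is TTGGCAC, which matches the template at positions 49–55.
The product is the template from position 2 through 55 (54 bp).

5'-TTACCGTCCGATAGACCGTGCAGGTATGCCCTTCAGTGGGGTCAGTTTTGGCAC-3'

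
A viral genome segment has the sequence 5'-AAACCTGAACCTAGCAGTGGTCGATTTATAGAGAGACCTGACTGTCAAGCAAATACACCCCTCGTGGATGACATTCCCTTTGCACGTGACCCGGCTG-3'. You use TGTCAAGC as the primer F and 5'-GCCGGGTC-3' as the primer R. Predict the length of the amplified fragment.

Forward primer TGTCAAGC is found on the top strand at positions 43–50.
Taking the reverse complement of GCCGGGTC gives GACCCGGC, found at positions 88–95 on the template; the primer anneals here to the top strand with its 3' end pointing upstream.
Amplicon spans positions 43–95: 53 bp.

53 bp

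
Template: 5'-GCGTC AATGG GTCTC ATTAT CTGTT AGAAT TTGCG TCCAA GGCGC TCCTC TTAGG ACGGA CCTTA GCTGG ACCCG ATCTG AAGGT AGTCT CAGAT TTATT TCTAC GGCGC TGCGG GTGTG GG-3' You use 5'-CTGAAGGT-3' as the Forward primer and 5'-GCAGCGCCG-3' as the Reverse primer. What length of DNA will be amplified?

Scanning the template, CTGAAGGT occurs at positions 78–85; this primer anneals to the bottom strand there with its 3' end pointing downstream.
The reverse primer's reverse complement is CGGCGCTGC, which matches the template at positions 105–113.
Amplicon spans positions 78–113: 36 bp.

36 bp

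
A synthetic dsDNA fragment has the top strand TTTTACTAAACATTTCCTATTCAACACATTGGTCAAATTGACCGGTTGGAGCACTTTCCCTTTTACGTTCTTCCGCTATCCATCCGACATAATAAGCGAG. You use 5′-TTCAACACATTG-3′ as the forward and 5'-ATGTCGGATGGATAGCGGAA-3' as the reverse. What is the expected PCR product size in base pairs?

Scanning the template, TTCAACACATTG occurs at positions 20–31; this primer anneals to the bottom strand there with its 3' end pointing downstream.
The reverse primer's reverse complement is TTCCGCTATCCATCCGACAT, which matches the template at positions 71–90.
The product runs from position 20 to position 90, so its length is 90 − 20 + 1 = 71 bp.

71 bp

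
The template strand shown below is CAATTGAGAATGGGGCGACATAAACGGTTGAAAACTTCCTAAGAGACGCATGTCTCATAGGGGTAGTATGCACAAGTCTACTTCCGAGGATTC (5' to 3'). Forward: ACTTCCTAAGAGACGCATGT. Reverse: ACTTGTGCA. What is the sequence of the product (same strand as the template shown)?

5'-ACTTCCTAAGAGACGCATGTCTCATAGGGGTAGTATGCACAAGT-3'

Scanning the template, ACTTCCTAAGAGACGCATGT occurs at positions 34–53; this primer anneals to the bottom strand there with its 3' end pointing downstream.
Reverse complement of the reverse primer: TGCACAAGT. This occurs on the top strand at positions 69–77.
The product is the template from position 34 through 77 (44 bp).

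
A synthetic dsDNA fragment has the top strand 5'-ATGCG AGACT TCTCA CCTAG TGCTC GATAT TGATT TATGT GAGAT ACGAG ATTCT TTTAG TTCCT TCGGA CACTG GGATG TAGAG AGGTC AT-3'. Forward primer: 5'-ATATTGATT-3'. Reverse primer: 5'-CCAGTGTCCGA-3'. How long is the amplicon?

50 bp

The forward primer matches the template at positions 27–35.
The reverse primer's reverse complement is TCGGACACTGG, which matches the template at positions 66–76.
Amplicon spans positions 27–76: 50 bp.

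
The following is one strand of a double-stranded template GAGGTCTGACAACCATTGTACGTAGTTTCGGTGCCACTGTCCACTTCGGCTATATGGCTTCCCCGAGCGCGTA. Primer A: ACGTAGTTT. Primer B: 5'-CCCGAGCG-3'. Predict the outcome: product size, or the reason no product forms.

Primer A (ACGTAGTTT) matches the top strand at positions 20–28 (3' end points downstream).
Primer B (CCCGAGCG) also matches the top strand directly, at positions 62–69 — its reverse complement CGCTCGGG is not present.
Both primers anneal to the bottom strand with 3' ends pointing the same way, so neither can prime synthesis back toward the other.

No product — both primers anneal to the same strand and extend in the same direction.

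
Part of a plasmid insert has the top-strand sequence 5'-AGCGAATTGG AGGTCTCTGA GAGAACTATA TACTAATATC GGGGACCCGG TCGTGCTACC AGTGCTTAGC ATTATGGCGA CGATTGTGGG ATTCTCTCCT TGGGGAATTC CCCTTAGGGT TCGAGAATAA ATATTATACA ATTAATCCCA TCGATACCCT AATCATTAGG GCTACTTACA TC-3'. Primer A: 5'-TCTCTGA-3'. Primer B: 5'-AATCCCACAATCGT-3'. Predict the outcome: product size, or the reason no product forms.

Yes — an 80 bp product.

Primer A (TCTCTGA) matches the top strand at positions 14–20; it acts as a forward primer.
Primer B's reverse complement is ACGATTGTGGGATT, matching the top strand at positions 80–93; it acts as a reverse primer.
The 3' ends face each other across positions 14–93, giving an 80 bp product.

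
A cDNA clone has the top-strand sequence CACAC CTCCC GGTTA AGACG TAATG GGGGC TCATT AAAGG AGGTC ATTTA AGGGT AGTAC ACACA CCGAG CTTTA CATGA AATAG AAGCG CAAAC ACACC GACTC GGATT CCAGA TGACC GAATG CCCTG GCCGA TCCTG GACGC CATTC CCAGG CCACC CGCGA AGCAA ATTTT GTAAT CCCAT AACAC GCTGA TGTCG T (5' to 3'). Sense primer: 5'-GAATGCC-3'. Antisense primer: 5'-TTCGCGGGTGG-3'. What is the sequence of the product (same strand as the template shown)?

Scanning the template, GAATGCC occurs at positions 121–127; this primer anneals to the bottom strand there with its 3' end pointing downstream.
The reverse primer's reverse complement is CCACCCGCGAA, which matches the template at positions 156–166.
The product is the template from position 121 through 166 (46 bp).

5'-GAATGCCCTGGCCGATCCTGGACGCCATTCCCAGGCCACCCGCGAA-3'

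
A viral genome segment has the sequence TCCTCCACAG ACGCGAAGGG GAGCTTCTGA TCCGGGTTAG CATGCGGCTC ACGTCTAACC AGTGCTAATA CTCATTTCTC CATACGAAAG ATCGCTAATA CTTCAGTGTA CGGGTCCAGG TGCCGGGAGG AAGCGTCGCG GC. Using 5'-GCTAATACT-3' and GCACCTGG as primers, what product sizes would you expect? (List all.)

60 bp, 30 bp

The forward primer GCTAATACT matches the top strand at positions 64–72, 94–102.
The reverse primer's reverse complement is CCAGGTGC, matching at positions 116–123.
Each forward site pairs with the reverse site to give a product ending at position 123: sizes 60, 30 bp.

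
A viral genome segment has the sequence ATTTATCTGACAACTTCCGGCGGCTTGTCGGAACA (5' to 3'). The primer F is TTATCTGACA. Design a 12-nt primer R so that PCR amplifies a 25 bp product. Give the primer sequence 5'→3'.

5'-CAAGCCGCCGGA-3'

The forward primer binds at positions 3–12, so a 25 bp product ends at position 3 + 25 − 1 = 27.
The reverse primer anneals to the top strand over positions 16–27, i.e. to TCCGGCGGCTTG.
Its sequence written 5'→3' is the reverse complement: CAAGCCGCCGGA.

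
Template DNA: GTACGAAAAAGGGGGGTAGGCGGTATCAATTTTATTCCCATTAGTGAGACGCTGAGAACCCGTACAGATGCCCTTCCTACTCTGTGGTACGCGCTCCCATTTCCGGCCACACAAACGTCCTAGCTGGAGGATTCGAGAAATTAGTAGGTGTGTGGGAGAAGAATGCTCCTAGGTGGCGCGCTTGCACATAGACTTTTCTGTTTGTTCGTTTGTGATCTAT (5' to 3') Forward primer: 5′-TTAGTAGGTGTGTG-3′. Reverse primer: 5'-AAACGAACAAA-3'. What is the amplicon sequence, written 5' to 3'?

5'-TTAGTAGGTGTGTGGGAGAAGAATGCTCCTAGGTGGCGCGCTTGCACATAGACTTTTCTGTTTGTTCGTTT-3'

The forward primer matches the template at positions 141–154.
Reverse complement of the reverse primer: TTTGTTCGTTT. This occurs on the top strand at positions 201–211.
The product is the template from position 141 through 211 (71 bp).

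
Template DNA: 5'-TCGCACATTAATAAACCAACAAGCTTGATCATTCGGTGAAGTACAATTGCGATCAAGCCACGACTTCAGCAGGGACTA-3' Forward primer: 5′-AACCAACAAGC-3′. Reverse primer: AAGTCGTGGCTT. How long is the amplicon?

Forward primer AACCAACAAGC is found on the top strand at positions 14–24.
The reverse primer's reverse complement is AAGCCACGACTT, which matches the template at positions 55–66.
The product runs from position 14 to position 66, so its length is 66 − 14 + 1 = 53 bp.

53 bp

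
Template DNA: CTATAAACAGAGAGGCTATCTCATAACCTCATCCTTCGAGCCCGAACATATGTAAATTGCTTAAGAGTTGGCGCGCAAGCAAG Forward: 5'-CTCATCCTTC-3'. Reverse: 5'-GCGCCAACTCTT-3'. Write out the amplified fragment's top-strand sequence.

Forward primer CTCATCCTTC is found on the top strand at positions 28–37.
The reverse primer's reverse complement is AAGAGTTGGCGC, which matches the template at positions 63–74.
The product is the template from position 28 through 74 (47 bp).

5'-CTCATCCTTCGAGCCCGAACATATGTAAATTGCTTAAGAGTTGGCGC-3'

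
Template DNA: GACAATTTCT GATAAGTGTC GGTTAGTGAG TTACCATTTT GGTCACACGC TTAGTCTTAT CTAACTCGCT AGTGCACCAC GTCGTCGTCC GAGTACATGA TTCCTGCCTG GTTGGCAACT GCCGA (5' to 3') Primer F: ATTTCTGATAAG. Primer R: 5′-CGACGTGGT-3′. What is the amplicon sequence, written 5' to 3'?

The forward primer matches the template at positions 5–16.
Taking the reverse complement of CGACGTGGT gives ACCACGTCG, found at positions 76–84 on the template; the primer anneals here to the top strand with its 3' end pointing upstream.
The product is the template from position 5 through 84 (80 bp).

5'-ATTTCTGATAAGTGTCGGTTAGTGAGTTACCATTTTGGTCACACGCTTAGTCTTATCTAACTCGCTAGTGCACCACGTCG-3'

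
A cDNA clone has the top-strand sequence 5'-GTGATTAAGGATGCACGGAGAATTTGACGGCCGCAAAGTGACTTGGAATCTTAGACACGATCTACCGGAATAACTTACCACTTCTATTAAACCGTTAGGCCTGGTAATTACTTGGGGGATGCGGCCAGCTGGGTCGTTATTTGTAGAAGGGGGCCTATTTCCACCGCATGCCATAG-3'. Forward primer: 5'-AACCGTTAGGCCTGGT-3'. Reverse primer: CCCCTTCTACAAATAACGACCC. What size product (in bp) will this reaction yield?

The forward primer matches the template at positions 90–105.
The reverse primer's reverse complement is GGGTCGTTATTTGTAGAAGGGG, which matches the template at positions 131–152.
The product runs from position 90 to position 152, so its length is 152 − 90 + 1 = 63 bp.

63 bp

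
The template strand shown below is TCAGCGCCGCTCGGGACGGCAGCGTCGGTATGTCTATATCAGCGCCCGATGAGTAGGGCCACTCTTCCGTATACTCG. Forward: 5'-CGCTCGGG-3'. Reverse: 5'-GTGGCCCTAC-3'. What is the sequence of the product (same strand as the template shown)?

Forward primer CGCTCGGG is found on the top strand at positions 8–15.
The reverse primer's reverse complement is GTAGGGCCAC, which matches the template at positions 53–62.
The product is the template from position 8 through 62 (55 bp).

5'-CGCTCGGGACGGCAGCGTCGGTATGTCTATATCAGCGCCCGATGAGTAGGGCCAC-3'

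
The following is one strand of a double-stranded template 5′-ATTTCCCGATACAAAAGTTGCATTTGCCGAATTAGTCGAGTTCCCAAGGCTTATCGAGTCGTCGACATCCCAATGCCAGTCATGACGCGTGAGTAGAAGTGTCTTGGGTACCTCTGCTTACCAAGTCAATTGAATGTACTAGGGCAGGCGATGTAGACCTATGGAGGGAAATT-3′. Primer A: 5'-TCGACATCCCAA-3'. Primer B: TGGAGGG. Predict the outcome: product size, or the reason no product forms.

Primer A (TCGACATCCCAA) matches the top strand at positions 62–73 (3' end points downstream).
Primer B (TGGAGGG) also matches the top strand directly, at positions 162–168 — its reverse complement CCCTCCA is not present.
Both primers anneal to the bottom strand with 3' ends pointing the same way, so neither can prime synthesis back toward the other.

No product — both primers anneal to the same strand and extend in the same direction.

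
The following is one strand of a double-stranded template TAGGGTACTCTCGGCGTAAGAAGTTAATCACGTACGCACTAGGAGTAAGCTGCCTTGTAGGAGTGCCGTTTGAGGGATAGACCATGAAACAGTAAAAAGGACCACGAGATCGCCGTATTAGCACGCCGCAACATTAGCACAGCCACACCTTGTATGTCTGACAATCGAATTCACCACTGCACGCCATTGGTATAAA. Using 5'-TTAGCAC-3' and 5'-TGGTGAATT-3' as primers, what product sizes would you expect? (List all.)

The forward primer TTAGCAC matches the top strand at positions 118–124, 134–140.
The reverse primer's reverse complement is AATTCACCA, matching at positions 168–176.
Each forward site pairs with the reverse site to give a product ending at position 176: sizes 59, 43 bp.

59 bp, 43 bp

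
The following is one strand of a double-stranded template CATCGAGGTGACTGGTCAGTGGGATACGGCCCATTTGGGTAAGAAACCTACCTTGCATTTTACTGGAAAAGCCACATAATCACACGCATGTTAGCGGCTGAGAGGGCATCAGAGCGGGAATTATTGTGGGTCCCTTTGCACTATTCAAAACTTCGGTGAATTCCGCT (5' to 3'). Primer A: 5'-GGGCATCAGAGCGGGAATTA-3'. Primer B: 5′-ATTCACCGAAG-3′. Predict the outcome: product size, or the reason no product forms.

Primer A (GGGCATCAGAGCGGGAATTA) matches the top strand at positions 104–123; it acts as a forward primer.
Primer B's reverse complement is CTTCGGTGAAT, matching the top strand at positions 151–161; it acts as a reverse primer.
The 3' ends face each other across positions 104–161, giving a 58 bp product.

Yes — a 58 bp product.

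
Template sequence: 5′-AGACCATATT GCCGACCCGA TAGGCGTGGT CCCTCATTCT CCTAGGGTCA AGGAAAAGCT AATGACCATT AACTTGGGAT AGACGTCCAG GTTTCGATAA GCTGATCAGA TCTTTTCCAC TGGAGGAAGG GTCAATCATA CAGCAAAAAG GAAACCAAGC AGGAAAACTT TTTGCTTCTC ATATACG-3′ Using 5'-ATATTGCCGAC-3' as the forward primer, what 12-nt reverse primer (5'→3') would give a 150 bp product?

The forward primer binds at positions 6–16, so a 150 bp product ends at position 6 + 150 − 1 = 155.
The reverse primer anneals to the top strand over positions 144–155, i.e. to CAAAAAGGAAAC.
Its sequence written 5'→3' is the reverse complement: GTTTCCTTTTTG.

5'-GTTTCCTTTTTG-3'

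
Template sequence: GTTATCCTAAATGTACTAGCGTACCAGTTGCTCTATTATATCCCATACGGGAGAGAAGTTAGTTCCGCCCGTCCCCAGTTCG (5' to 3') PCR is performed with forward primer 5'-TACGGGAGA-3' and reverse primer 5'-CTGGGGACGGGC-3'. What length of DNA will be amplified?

33 bp

Scanning the template, TACGGGAGA occurs at positions 46–54; this primer anneals to the bottom strand there with its 3' end pointing downstream.
The reverse primer's reverse complement is GCCCGTCCCCAG, which matches the template at positions 67–78.
Product length = (reverse-primer end) − (forward-primer start) + 1 = 78 − 46 + 1 = 33 bp.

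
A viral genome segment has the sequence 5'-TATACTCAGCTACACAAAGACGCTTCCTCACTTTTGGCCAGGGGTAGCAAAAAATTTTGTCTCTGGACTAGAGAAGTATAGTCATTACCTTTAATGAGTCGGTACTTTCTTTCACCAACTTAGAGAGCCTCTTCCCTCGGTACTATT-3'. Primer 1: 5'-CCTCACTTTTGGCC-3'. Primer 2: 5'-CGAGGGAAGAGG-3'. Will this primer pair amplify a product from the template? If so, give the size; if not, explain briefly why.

Yes — a 114 bp product.

Primer 1 (CCTCACTTTTGGCC) matches the top strand at positions 26–39; it acts as a forward primer.
Primer 2's reverse complement is CCTCTTCCCTCG, matching the top strand at positions 128–139; it acts as a reverse primer.
The 3' ends face each other across positions 26–139, giving a 114 bp product.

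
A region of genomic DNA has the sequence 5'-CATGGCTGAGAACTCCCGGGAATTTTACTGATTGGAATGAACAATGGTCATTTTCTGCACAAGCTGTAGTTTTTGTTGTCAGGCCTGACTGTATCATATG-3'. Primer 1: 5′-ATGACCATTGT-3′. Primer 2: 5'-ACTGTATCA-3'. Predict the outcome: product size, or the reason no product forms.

No product — the primers' 3' ends point away from each other.

Primer 1 (ATGACCATTGT) has reverse complement ACAATGGTCAT, which matches the top strand at positions 41–51; primer 1 anneals to the top strand there with its 3' end pointing upstream toward position 41.
Primer 2 (ACTGTATCA) matches the top strand directly at positions 88–96; it anneals to the bottom strand with its 3' end pointing downstream toward position 96.
The 3' ends diverge (primer 1 extends toward position 1, primer 2 toward position 100), so the primers never converge on a shared product.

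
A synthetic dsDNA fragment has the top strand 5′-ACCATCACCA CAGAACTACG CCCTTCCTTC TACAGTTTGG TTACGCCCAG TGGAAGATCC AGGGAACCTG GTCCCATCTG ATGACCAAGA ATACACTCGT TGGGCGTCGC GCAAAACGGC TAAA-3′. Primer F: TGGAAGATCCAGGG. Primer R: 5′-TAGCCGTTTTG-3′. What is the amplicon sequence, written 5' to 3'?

5'-TGGAAGATCCAGGGAACCTGGTCCCATCTGATGACCAAGAATACACTCGTTGGGCGTCGCGCAAAACGGCTA-3'

Forward primer TGGAAGATCCAGGG is found on the top strand at positions 51–64.
The reverse primer's reverse complement is CAAAACGGCTA, which matches the template at positions 112–122.
The product is the template from position 51 through 122 (72 bp).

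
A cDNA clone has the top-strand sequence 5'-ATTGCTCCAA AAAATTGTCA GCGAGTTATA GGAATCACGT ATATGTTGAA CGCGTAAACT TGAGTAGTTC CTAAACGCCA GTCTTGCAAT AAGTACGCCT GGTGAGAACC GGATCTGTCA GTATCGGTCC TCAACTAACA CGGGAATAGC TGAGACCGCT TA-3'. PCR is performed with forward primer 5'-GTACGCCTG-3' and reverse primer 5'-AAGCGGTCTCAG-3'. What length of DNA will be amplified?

69 bp

Scanning the template, GTACGCCTG occurs at positions 93–101; this primer anneals to the bottom strand there with its 3' end pointing downstream.
Reverse complement of the reverse primer: CTGAGACCGCTT. This occurs on the top strand at positions 150–161.
Amplicon spans positions 93–161: 69 bp.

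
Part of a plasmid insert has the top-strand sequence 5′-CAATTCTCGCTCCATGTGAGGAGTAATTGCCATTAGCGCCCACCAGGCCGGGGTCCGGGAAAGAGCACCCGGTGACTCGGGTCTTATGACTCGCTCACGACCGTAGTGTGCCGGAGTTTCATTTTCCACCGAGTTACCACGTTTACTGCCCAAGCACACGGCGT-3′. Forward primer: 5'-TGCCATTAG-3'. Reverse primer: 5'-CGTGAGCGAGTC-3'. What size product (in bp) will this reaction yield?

Forward primer TGCCATTAG is found on the top strand at positions 28–36.
Taking the reverse complement of CGTGAGCGAGTC gives GACTCGCTCACG, found at positions 88–99 on the template; the primer anneals here to the top strand with its 3' end pointing upstream.
The product runs from position 28 to position 99, so its length is 99 − 28 + 1 = 72 bp.

72 bp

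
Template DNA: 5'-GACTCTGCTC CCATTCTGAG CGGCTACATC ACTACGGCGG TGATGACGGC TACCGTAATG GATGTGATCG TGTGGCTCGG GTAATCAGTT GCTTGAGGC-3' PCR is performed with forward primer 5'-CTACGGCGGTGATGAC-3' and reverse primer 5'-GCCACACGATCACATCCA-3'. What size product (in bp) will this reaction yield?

The forward primer matches the template at positions 32–47.
The reverse primer's reverse complement is TGGATGTGATCGTGTGGC, which matches the template at positions 59–76.
Amplicon spans positions 32–76: 45 bp.

45 bp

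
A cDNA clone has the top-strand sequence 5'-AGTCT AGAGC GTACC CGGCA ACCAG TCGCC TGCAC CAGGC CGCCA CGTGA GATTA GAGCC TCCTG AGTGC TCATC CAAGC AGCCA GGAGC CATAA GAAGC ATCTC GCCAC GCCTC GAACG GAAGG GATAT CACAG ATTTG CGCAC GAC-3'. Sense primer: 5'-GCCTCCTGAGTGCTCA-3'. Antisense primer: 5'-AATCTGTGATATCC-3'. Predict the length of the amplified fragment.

Scanning the template, GCCTCCTGAGTGCTCA occurs at positions 58–73; this primer anneals to the bottom strand there with its 3' end pointing downstream.
The reverse primer's reverse complement is GGATATCACAGATT, which matches the template at positions 125–138.
The product runs from position 58 to position 138, so its length is 138 − 58 + 1 = 81 bp.

81 bp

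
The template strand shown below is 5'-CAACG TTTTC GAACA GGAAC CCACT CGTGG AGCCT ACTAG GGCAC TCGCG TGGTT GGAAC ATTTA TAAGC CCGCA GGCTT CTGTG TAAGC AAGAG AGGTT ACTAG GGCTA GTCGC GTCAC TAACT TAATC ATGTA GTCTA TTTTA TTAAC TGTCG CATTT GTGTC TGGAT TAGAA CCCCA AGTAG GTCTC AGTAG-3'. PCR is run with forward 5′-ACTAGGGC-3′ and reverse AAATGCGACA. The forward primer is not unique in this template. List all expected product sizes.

125 bp, 60 bp

The forward primer ACTAGGGC matches the top strand at positions 36–43, 101–108.
The reverse primer's reverse complement is TGTCGCATTT, matching at positions 151–160.
Each forward site pairs with the reverse site to give a product ending at position 160: sizes 125, 60 bp.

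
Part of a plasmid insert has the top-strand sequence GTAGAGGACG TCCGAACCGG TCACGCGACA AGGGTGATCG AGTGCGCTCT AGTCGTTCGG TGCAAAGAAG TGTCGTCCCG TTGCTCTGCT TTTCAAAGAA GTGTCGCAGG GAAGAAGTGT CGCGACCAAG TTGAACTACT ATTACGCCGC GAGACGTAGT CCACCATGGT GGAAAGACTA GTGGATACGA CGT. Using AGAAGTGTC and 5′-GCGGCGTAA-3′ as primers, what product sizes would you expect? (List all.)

The forward primer AGAAGTGTC matches the top strand at positions 66–74, 97–105, 113–121.
The reverse primer's reverse complement is TTACGCCGC, matching at positions 142–150.
Each forward site pairs with the reverse site to give a product ending at position 150: sizes 85, 54, 38 bp.

85 bp, 54 bp, 38 bp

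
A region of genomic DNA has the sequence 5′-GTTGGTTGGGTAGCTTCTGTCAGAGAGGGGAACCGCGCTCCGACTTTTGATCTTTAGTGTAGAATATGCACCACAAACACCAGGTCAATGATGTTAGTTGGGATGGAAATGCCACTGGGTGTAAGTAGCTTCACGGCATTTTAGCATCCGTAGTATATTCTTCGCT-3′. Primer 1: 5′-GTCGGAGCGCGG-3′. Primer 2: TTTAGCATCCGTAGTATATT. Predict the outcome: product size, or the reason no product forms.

Primer 1 (GTCGGAGCGCGG) has reverse complement CCGCGCTCCGAC, which matches the top strand at positions 33–44; primer 1 anneals to the top strand there with its 3' end pointing upstream toward position 33.
Primer 2 (TTTAGCATCCGTAGTATATT) matches the top strand directly at positions 140–159; it anneals to the bottom strand with its 3' end pointing downstream toward position 159.
The 3' ends diverge (primer 1 extends toward position 1, primer 2 toward position 166), so the primers never converge on a shared product.

No product — the primers' 3' ends point away from each other.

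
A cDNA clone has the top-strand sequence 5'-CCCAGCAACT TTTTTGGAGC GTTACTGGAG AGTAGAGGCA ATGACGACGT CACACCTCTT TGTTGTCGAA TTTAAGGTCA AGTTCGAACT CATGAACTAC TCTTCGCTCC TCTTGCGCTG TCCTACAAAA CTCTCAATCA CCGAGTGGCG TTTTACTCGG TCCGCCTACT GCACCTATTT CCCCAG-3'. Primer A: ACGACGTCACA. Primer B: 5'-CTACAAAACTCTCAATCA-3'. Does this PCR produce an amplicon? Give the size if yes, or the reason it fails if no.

Primer A (ACGACGTCACA) matches the top strand at positions 44–54 (3' end points downstream).
Primer B (CTACAAAACTCTCAATCA) also matches the top strand directly, at positions 123–140 — its reverse complement TGATTGAGAGTTTTGTAG is not present.
Both primers anneal to the bottom strand with 3' ends pointing the same way, so neither can prime synthesis back toward the other.

No product — both primers anneal to the same strand and extend in the same direction.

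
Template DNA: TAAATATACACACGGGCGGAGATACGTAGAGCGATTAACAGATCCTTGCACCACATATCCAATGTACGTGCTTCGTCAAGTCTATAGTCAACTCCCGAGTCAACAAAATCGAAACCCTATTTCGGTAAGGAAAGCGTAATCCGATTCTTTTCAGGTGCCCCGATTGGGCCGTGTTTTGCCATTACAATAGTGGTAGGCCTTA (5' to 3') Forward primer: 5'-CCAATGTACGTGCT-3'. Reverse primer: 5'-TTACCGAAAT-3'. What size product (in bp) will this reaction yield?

70 bp

The forward primer matches the template at positions 59–72.
Taking the reverse complement of TTACCGAAAT gives ATTTCGGTAA, found at positions 119–128 on the template; the primer anneals here to the top strand with its 3' end pointing upstream.
The product runs from position 59 to position 128, so its length is 128 − 59 + 1 = 70 bp.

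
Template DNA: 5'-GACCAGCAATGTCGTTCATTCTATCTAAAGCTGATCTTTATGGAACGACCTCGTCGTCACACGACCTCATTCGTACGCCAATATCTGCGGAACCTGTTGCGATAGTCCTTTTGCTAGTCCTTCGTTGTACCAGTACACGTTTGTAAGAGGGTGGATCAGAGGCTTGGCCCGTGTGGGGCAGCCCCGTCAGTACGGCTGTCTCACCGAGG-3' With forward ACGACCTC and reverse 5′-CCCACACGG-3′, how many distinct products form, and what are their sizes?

Two products: 133 bp, 117 bp

The forward primer ACGACCTC matches the top strand at positions 45–52, 61–68.
The reverse primer's reverse complement is CCGTGTGGG, matching at positions 169–177.
Each forward site pairs with the reverse site to give a product ending at position 177: sizes 133, 117 bp.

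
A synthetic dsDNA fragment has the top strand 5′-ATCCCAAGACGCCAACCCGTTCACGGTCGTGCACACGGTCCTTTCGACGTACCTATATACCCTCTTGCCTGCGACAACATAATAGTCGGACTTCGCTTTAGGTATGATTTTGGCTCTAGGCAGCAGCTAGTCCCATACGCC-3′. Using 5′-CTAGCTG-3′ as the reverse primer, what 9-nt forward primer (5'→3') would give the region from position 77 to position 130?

The reverse primer's reverse complement CAGCTAG matches the template at positions 124–130; the product starts at position 77.
The forward primer is identical to the top strand over positions 77–85: ACATAATAG.

5'-ACATAATAG-3'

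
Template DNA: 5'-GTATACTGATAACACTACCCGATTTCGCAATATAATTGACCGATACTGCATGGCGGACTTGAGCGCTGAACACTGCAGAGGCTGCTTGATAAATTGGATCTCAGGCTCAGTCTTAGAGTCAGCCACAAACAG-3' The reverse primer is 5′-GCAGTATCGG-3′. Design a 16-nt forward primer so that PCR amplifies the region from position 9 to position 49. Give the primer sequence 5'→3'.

5'-ATAACACTACCCGATT-3'

The reverse primer's reverse complement CCGATACTGC matches the template at positions 40–49; the product starts at position 9.
The forward primer is identical to the top strand over positions 9–24: ATAACACTACCCGATT.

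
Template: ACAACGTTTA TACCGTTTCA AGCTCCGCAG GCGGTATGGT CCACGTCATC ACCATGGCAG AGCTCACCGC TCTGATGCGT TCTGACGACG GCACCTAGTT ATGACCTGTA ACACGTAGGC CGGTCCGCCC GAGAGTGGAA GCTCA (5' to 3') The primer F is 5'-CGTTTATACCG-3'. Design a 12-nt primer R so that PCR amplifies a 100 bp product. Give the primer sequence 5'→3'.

5'-TCATAACTAGGT-3'

The forward primer binds at positions 5–15, so a 100 bp product ends at position 5 + 100 − 1 = 104.
The reverse primer anneals to the top strand over positions 93–104, i.e. to ACCTAGTTATGA.
Its sequence written 5'→3' is the reverse complement: TCATAACTAGGT.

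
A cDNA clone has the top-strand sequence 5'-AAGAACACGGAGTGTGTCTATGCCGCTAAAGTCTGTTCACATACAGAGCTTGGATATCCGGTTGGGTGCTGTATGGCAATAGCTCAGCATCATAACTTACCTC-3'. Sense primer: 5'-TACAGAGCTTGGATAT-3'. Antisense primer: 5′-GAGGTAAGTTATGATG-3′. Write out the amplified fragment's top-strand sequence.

Scanning the template, TACAGAGCTTGGATAT occurs at positions 42–57; this primer anneals to the bottom strand there with its 3' end pointing downstream.
Taking the reverse complement of GAGGTAAGTTATGATG gives CATCATAACTTACCTC, found at positions 88–103 on the template; the primer anneals here to the top strand with its 3' end pointing upstream.
The product is the template from position 42 through 103 (62 bp).

5'-TACAGAGCTTGGATATCCGGTTGGGTGCTGTATGGCAATAGCTCAGCATCATAACTTACCTC-3'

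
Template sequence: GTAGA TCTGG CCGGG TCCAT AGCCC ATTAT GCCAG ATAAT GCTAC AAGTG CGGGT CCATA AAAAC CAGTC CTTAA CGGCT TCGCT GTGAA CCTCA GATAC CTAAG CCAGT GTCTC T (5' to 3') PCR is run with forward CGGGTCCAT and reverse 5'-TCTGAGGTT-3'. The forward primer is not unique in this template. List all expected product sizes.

The forward primer CGGGTCCAT matches the top strand at positions 12–20, 51–59.
The reverse primer's reverse complement is AACCTCAGA, matching at positions 89–97.
Each forward site pairs with the reverse site to give a product ending at position 97: sizes 86, 47 bp.

86 bp, 47 bp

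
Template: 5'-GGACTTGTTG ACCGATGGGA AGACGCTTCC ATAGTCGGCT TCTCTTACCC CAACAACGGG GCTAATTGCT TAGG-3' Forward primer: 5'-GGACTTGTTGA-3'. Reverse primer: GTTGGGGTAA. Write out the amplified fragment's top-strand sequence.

5'-GGACTTGTTGACCGATGGGAAGACGCTTCCATAGTCGGCTTCTCTTACCCCAAC-3'

The forward primer matches the template at positions 1–11.
The reverse primer's reverse complement is TTACCCCAAC, which matches the template at positions 45–54.
The product is the template from position 1 through 54 (54 bp).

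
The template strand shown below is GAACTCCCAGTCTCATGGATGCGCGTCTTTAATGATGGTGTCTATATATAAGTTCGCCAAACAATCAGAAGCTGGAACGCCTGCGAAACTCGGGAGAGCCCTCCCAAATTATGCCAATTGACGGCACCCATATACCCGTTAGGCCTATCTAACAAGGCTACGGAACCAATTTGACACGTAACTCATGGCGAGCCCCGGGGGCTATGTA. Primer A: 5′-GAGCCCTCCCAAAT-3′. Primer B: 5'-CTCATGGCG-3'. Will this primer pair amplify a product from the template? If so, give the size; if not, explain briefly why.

No product — both primers anneal to the same strand and extend in the same direction.

Primer A (GAGCCCTCCCAAAT) matches the top strand at positions 96–109 (3' end points downstream).
Primer B (CTCATGGCG) also matches the top strand directly, at positions 182–190 — its reverse complement CGCCATGAG is not present.
Both primers anneal to the bottom strand with 3' ends pointing the same way, so neither can prime synthesis back toward the other.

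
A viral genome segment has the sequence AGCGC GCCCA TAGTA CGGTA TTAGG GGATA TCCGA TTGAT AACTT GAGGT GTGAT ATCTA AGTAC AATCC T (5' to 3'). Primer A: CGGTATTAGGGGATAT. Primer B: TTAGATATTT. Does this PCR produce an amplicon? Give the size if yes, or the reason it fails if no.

Primer B (TTAGATATTT) does not match the top strand, and its reverse complement AAATATCTAA does not match either.
With no annealing site for primer B, no amplification occurs.

No product — primer B has no binding site in the template.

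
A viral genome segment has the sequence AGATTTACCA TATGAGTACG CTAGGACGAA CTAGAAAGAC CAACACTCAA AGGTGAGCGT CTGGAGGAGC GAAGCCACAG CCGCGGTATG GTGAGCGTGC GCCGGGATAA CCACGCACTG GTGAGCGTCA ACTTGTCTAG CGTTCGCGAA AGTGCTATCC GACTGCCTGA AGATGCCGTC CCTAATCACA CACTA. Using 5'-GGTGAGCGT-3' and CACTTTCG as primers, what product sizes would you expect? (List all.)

103 bp, 65 bp, 35 bp

The forward primer GGTGAGCGT matches the top strand at positions 52–60, 90–98, 120–128.
The reverse primer's reverse complement is CGAAAGTG, matching at positions 147–154.
Each forward site pairs with the reverse site to give a product ending at position 154: sizes 103, 65, 35 bp.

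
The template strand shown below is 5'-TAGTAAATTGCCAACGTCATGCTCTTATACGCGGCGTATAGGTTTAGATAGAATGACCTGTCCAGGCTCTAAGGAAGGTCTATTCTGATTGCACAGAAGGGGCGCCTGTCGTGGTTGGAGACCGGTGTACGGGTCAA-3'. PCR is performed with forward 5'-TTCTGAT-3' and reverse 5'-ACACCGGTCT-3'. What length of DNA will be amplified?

The forward primer matches the template at positions 83–89.
The reverse primer's reverse complement is AGACCGGTGT, which matches the template at positions 119–128.
Amplicon spans positions 83–128: 46 bp.

46 bp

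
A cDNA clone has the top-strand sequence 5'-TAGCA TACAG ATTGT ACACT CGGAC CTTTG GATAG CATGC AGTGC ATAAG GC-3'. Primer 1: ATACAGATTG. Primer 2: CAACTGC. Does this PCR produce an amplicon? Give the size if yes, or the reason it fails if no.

No product — primer 2 has no binding site in the template.

Primer 2 (CAACTGC) does not match the top strand, and its reverse complement GCAGTTG does not match either.
With no annealing site for primer 2, no amplification occurs.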